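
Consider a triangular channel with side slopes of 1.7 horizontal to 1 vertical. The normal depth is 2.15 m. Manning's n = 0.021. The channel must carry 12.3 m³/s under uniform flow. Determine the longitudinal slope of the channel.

For a triangular section with side slope z = 1.7: A = zy² = 1.7×2.15² = 7.858 m²; P = 2y√(1+z²) = 2×2.15×1.972 = 8.481 m.
Hydraulic radius R = A/P = 7.858/8.481 = 0.9266 m.
From Manning's equation, S = [nQ / (1 A R^(2/3))]² = [0.021 × 12.3 / (1 × 7.858 × 0.9266^(2/3))]² = 0.0012.

S = 0.0012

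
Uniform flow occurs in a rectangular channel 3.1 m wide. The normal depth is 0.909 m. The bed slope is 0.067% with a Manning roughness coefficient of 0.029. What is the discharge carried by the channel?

Flow area A = b·y = 3.1 × 0.909 = 2.818 m². Wetted perimeter P = b + 2y = 3.1 + 2×0.909 = 4.918 m.
Hydraulic radius R = A/P = 2.818/4.918 = 0.573 m.
Manning's equation: Q = (1/n) A R^(2/3) S^(1/2) = (1/0.029) × 2.818 × 0.573^(2/3) × 0.00067^(1/2) = 1.74 m³/s.

Q = 1.74 m³/s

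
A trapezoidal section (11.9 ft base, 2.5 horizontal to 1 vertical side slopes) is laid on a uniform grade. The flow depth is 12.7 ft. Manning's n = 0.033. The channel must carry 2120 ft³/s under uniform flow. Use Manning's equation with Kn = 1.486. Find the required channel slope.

With bottom width b = 11.9 ft and side slope z = 2.5: A = (b + zy)y = (11.9 + 2.5×12.7)×12.7 = 554.4 ft²; P = b + 2y√(1+z²) = 11.9 + 2×12.7×2.693 = 80.29 ft.
Hydraulic radius R = A/P = 554.4/80.29 = 6.904 ft.
From Manning's equation, S = [nQ / (1.486 A R^(2/3))]² = [0.033 × 2120 / (1.486 × 554.4 × 6.904^(2/3))]² = 0.000549.

S = 0.000549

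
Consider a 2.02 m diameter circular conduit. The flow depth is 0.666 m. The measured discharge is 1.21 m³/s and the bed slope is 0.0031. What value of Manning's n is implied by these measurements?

n = 0.022

For a circular section of diameter D = 2.02 m at depth y = 0.666 m, the central angle is θ = 2 arccos(1 − 2y/D) = 2.446 rad. Then A = (D²/8)(θ − sin θ) = 0.9212 m² and P = Dθ/2 = 2.471 m.
Hydraulic radius R = A/P = 0.9212/2.471 = 0.3728 m.
Rearranging Manning's equation: n = (1/Q) A R^(2/3) S^(1/2) = (1/1.21) × 0.9212 × 0.3728^(2/3) × √0.0031 = 0.022.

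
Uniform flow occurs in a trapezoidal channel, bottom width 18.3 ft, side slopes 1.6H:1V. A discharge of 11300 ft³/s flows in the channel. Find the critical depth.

y_c = 15.1 ft

At critical depth, Q² T / (g A³) = 1, i.e. A³/T = Q²/g = 11300²/32.2 = 3966000.
At y = 16.5 ft: A³/T = 5643000 — too large.
At y = 15.1 ft: A³/T = 3956000 — matches.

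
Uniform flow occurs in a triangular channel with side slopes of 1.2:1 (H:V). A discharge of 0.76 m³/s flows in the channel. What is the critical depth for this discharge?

At critical depth, Q² T / (g A³) = 1, i.e. A³/T = Q²/g = 0.76²/9.81 = 0.05888.
Try y = 0.707 m: A³/T = 0.1272 — over.
Try y = 0.606 m: A³/T = 0.05884 — ≈ 0.05888.

y_c = 0.606 m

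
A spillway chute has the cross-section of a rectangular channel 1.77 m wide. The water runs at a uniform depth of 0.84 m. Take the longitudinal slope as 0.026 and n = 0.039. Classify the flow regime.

Flow area A = b·y = 1.77 × 0.84 = 1.487 m². Wetted perimeter P = b + 2y = 1.77 + 2×0.84 = 3.45 m.
Hydraulic radius R = A/P = 1.487/3.45 = 0.431 m.
V = (1/n) R^(2/3) √S = (1/0.039) × 0.431^(2/3) × √0.026 = 2.359 m/s. Hydraulic depth D_h = A/T = 1.487/1.77 = 0.84 m.
Froude number Fr = V/√(g·D_h) = 2.359/√(9.81×0.84) = 0.822, which is less than 1, so the flow is subcritical.

subcritical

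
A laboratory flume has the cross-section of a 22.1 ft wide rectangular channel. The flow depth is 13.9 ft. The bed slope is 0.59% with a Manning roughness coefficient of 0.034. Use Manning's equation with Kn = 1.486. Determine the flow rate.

Flow area A = b·y = 22.1 × 13.9 = 307.2 ft². Wetted perimeter P = b + 2y = 22.1 + 2×13.9 = 49.9 ft.
Hydraulic radius R = A/P = 307.2/49.9 = 6.156 ft.
Manning's equation: Q = (1.486/n) A R^(2/3) S^(1/2) = (1.486/0.034) × 307.2 × 6.156^(2/3) × 0.0059^(1/2) = 3460 ft³/s.

Q = 3460 ft³/s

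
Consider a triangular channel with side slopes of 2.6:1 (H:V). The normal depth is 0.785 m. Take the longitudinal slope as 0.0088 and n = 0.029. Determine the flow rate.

For a triangular section with side slope z = 2.6: A = zy² = 2.6×0.785² = 1.602 m²; P = 2y√(1+z²) = 2×0.785×2.786 = 4.374 m.
Hydraulic radius R = A/P = 1.602/4.374 = 0.3663 m.
Manning's equation: Q = (1/n) A R^(2/3) S^(1/2) = (1/0.029) × 1.602 × 0.3663^(2/3) × 0.0088^(1/2) = 2.65 m³/s.

Q = 2.65 m³/s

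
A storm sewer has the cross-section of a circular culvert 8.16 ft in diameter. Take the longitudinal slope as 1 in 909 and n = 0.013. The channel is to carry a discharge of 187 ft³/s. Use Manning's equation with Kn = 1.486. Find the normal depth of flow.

y_n = 4.49 ft

Manning's equation rearranged: A R^(2/3) = nQ / (1.486·√S) = 0.013 × 187 / (1.486 × √0.0011) = 49.32.
Trying y = 3.47 ft: A R^(2/3) = 31.68 — low.
Trying y = 4.49 ft: A R^(2/3) = 49.3 — matches.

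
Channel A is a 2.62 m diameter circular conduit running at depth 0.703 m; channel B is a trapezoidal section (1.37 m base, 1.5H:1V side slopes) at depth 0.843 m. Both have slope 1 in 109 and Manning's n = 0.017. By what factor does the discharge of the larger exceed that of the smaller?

Channel A: For a circular section of diameter D = 2.62 m at depth y = 0.703 m, the central angle is θ = 2 arccos(1 − 2y/D) = 2.178 rad. Then A = (D²/8)(θ − sin θ) = 1.164 m² and P = Dθ/2 = 2.853 m. Hydraulic radius R = A/P = 1.164/2.853 = 0.408 m. Q_A = (1/0.017)·1.164·0.408^(2/3)·√0.009174 = 3.609 m³/s.
Channel B: With bottom width b = 1.37 m and side slope z = 1.5: A = (b + zy)y = (1.37 + 1.5×0.843)×0.843 = 2.221 m²; P = b + 2y√(1+z²) = 1.37 + 2×0.843×1.803 = 4.409 m. Hydraulic radius R = A/P = 2.221/4.409 = 0.5037 m. Q_B = (1/0.017)·2.221·0.5037^(2/3)·√0.009174 = 7.921 m³/s.
The larger discharge is 7.921 m³/s and the smaller is 3.609 m³/s; the ratio is 2.2.

2.2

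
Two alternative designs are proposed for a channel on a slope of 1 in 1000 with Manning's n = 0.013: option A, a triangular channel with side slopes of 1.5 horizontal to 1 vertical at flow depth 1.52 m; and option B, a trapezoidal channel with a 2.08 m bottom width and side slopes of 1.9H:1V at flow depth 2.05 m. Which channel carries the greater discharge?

channel B

Channel A: For a triangular section with side slope z = 1.5: A = zy² = 1.5×1.52² = 3.466 m²; P = 2y√(1+z²) = 2×1.52×1.803 = 5.48 m. Hydraulic radius R = A/P = 3.466/5.48 = 0.6324 m. Q_A = (1/0.013)·3.466·0.6324^(2/3)·√0.001 = 6.211 m³/s.
Channel B: With bottom width b = 2.08 m and side slope z = 1.9: A = (b + zy)y = (2.08 + 1.9×2.05)×2.05 = 12.25 m²; P = b + 2y√(1+z²) = 2.08 + 2×2.05×2.147 = 10.88 m. Hydraulic radius R = A/P = 12.25/10.88 = 1.125 m. Q_B = (1/0.013)·12.25·1.125^(2/3)·√0.001 = 32.24 m³/s.
Q_A = 6.211 m³/s vs Q_B = 32.24 m³/s, so channel B carries more.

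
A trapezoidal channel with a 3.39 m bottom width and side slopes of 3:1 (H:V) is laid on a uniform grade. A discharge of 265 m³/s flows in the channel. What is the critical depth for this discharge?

At critical depth, Q² T / (g A³) = 1, i.e. A³/T = Q²/g = 265²/9.81 = 7159.
Try y = 3.23 m: A³/T = 3312 — low.
Try y = 4.35 m: A³/T = 12400 — high.
Try y = 3.85 m: A³/T = 7184 — close enough.

y_c = 3.85 m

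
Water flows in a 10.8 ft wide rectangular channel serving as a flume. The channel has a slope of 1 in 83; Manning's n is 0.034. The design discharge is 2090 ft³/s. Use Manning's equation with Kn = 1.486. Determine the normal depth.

y_n = 15.9 ft

Manning's equation rearranged: A R^(2/3) = nQ / (1.486·√S) = 0.034 × 2090 / (1.486 × √0.01205) = 435.7.
Trying y = 12.5 ft: A R^(2/3) = 327.1 — short.
Trying y = 18.2 ft: A R^(2/3) = 508.8 — over.
Trying y = 15.9 ft: A R^(2/3) = 434.9 — ≈ 435.7.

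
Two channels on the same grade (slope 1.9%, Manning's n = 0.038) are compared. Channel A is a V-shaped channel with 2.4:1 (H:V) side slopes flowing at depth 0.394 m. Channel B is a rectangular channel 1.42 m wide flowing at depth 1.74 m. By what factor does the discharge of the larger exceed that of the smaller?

Channel A: For a triangular section with side slope z = 2.4: A = zy² = 2.4×0.394² = 0.3726 m²; P = 2y√(1+z²) = 2×0.394×2.6 = 2.049 m. Hydraulic radius R = A/P = 0.3726/2.049 = 0.1818 m. Q_A = (1/0.038)·0.3726·0.1818^(2/3)·√0.019 = 0.4338 m³/s.
Channel B: Flow area A = b·y = 1.42 × 1.74 = 2.471 m². Wetted perimeter P = b + 2y = 1.42 + 2×1.74 = 4.9 m. Hydraulic radius R = A/P = 2.471/4.9 = 0.5042 m. Q_B = (1/0.038)·2.471·0.5042^(2/3)·√0.019 = 5.678 m³/s.
The larger discharge is 5.678 m³/s and the smaller is 0.4338 m³/s; the ratio is 13.1.

13.1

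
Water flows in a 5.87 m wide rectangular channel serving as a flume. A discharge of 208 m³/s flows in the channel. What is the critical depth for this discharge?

y_c = 5.04 m

For a rectangular channel, critical depth y_c = (q²/g)^(1/3) where q = Q/b = 208/5.87 = 35.43 m²/s.
So y_c = (35.43²/9.81)^(1/3) = 5.04 m.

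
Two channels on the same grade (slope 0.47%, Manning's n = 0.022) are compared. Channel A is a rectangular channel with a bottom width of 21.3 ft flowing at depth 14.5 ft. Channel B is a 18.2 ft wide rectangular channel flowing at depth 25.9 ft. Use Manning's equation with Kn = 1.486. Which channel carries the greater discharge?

channel B

Channel A: Flow area A = b·y = 21.3 × 14.5 = 308.9 ft². Wetted perimeter P = b + 2y = 21.3 + 2×14.5 = 50.3 ft. Hydraulic radius R = A/P = 308.9/50.3 = 6.14 ft. Q_A = (1.486/0.022)·308.9·6.14^(2/3)·√0.0047 = 4796 ft³/s.
Channel B: Flow area A = b·y = 18.2 × 25.9 = 471.4 ft². Wetted perimeter P = b + 2y = 18.2 + 2×25.9 = 70 ft. Hydraulic radius R = A/P = 471.4/70 = 6.734 ft. Q_B = (1.486/0.022)·471.4·6.734^(2/3)·√0.0047 = 7784 ft³/s.
Q_A = 4796 ft³/s vs Q_B = 7784 ft³/s, so channel B carries more.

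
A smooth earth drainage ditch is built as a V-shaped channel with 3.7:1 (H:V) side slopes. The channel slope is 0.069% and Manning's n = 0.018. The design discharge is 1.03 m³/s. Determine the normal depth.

Manning's equation rearranged: A R^(2/3) = nQ / (1·√S) = 0.018 × 1.03 / (√0.00069) = 0.7058.
Trying y = 0.796 m: A R^(2/3) = 1.239 — high.
Trying y = 0.645 m: A R^(2/3) = 0.7071 — matches.

y_n = 0.645 m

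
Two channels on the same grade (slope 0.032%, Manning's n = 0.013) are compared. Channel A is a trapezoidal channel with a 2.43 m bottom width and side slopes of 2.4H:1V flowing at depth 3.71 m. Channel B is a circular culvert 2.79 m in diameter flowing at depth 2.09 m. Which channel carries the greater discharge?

Channel A: With bottom width b = 2.43 m and side slope z = 2.4: A = (b + zy)y = (2.43 + 2.4×3.71)×3.71 = 42.05 m²; P = b + 2y√(1+z²) = 2.43 + 2×3.71×2.6 = 21.72 m. Hydraulic radius R = A/P = 42.05/21.72 = 1.936 m. Q_A = (1/0.013)·42.05·1.936^(2/3)·√0.00032 = 89.87 m³/s.
Channel B: For a circular section of diameter D = 2.79 m at depth y = 2.09 m, the central angle is θ = 2 arccos(1 − 2y/D) = 4.185 rad. Then A = (D²/8)(θ − sin θ) = 4.912 m² and P = Dθ/2 = 5.838 m. Hydraulic radius R = A/P = 4.912/5.838 = 0.8415 m. Q_B = (1/0.013)·4.912·0.8415^(2/3)·√0.00032 = 6.025 m³/s.
Q_A = 89.87 m³/s vs Q_B = 6.025 m³/s, so channel A carries more.

channel A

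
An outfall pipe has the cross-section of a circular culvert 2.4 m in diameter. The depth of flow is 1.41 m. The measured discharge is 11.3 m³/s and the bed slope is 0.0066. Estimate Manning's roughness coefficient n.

For a circular section of diameter D = 2.4 m at depth y = 1.41 m, the central angle is θ = 2 arccos(1 − 2y/D) = 3.493 rad. Then A = (D²/8)(θ − sin θ) = 2.763 m² and P = Dθ/2 = 4.192 m.
Hydraulic radius R = A/P = 2.763/4.192 = 0.6592 m.
Rearranging Manning's equation: n = (1/Q) A R^(2/3) S^(1/2) = (1/11.3) × 2.763 × 0.6592^(2/3) × √0.0066 = 0.015.

n = 0.015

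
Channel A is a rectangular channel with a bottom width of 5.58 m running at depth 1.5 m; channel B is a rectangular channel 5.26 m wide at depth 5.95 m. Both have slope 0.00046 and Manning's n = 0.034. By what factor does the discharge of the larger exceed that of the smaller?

Channel A: Flow area A = b·y = 5.58 × 1.5 = 8.37 m². Wetted perimeter P = b + 2y = 5.58 + 2×1.5 = 8.58 m. Hydraulic radius R = A/P = 8.37/8.58 = 0.9755 m. Q_A = (1/0.034)·8.37·0.9755^(2/3)·√0.00046 = 5.193 m³/s.
Channel B: Flow area A = b·y = 5.26 × 5.95 = 31.3 m². Wetted perimeter P = b + 2y = 5.26 + 2×5.95 = 17.16 m. Hydraulic radius R = A/P = 31.3/17.16 = 1.824 m. Q_B = (1/0.034)·31.3·1.824^(2/3)·√0.00046 = 29.47 m³/s.
The larger discharge is 29.47 m³/s and the smaller is 5.193 m³/s; the ratio is 5.67.

5.67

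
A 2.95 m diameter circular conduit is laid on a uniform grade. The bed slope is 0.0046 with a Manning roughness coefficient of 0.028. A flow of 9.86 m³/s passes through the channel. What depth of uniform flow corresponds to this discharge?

y_n = 1.87 m

Manning's equation rearranged: A R^(2/3) = nQ / (1·√S) = 0.028 × 9.86 / (√0.0046) = 4.071.
Try y = 2.34 m: A R^(2/3) = 5.408 — too large.
Try y = 1.38 m: A R^(2/3) = 2.488 — too small.
Try y = 1.87 m: A R^(2/3) = 4.07 — close enough.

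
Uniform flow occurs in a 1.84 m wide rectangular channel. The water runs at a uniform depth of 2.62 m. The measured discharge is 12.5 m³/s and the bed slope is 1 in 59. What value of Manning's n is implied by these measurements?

n = 0.0389

Flow area A = b·y = 1.84 × 2.62 = 4.821 m². Wetted perimeter P = b + 2y = 1.84 + 2×2.62 = 7.08 m.
Hydraulic radius R = A/P = 4.821/7.08 = 0.6809 m.
Rearranging Manning's equation: n = (1/Q) A R^(2/3) S^(1/2) = (1/12.5) × 4.821 × 0.6809^(2/3) × √0.01695 = 0.0389.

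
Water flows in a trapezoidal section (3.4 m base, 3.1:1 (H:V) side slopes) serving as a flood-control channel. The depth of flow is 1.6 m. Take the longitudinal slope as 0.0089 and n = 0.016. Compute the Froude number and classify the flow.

supercritical

With bottom width b = 3.4 m and side slope z = 3.1: A = (b + zy)y = (3.4 + 3.1×1.6)×1.6 = 13.38 m²; P = b + 2y√(1+z²) = 3.4 + 2×1.6×3.257 = 13.82 m.
Hydraulic radius R = A/P = 13.38/13.82 = 0.9676 m.
V = (1/n) R^(2/3) √S = (1/0.016) × 0.9676^(2/3) × √0.0089 = 5.768 m/s. Hydraulic depth D_h = A/T = 13.38/13.32 = 1.004 m.
Froude number Fr = V/√(g·D_h) = 5.768/√(9.81×1.004) = 1.84, which is greater than 1, so the flow is supercritical.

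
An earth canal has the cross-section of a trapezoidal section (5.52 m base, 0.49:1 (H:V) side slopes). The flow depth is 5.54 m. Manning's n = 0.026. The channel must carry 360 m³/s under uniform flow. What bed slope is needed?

S = 0.0121

With bottom width b = 5.52 m and side slope z = 0.49: A = (b + zy)y = (5.52 + 0.49×5.54)×5.54 = 45.62 m²; P = b + 2y√(1+z²) = 5.52 + 2×5.54×1.114 = 17.86 m.
Hydraulic radius R = A/P = 45.62/17.86 = 2.554 m.
From Manning's equation, S = [nQ / (1 A R^(2/3))]² = [0.026 × 360 / (1 × 45.62 × 2.554^(2/3))]² = 0.0121.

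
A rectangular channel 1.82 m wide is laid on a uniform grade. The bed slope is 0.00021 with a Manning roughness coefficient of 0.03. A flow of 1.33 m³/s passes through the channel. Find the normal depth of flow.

y_n = 2.06 m

Manning's equation rearranged: A R^(2/3) = nQ / (1·√S) = 0.03 × 1.33 / (√0.00021) = 2.753.
Trying y = 1.45 m: A R^(2/3) = 1.791 — low.
Trying y = 2.06 m: A R^(2/3) = 2.759 — close enough.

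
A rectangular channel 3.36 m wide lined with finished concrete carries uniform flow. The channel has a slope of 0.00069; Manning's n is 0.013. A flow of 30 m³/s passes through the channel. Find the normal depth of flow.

y_n = 3.96 m

Manning's equation rearranged: A R^(2/3) = nQ / (1·√S) = 0.013 × 30 / (√0.00069) = 14.85.
Trying y = 3.53 m: A R^(2/3) = 12.93 — short.
Trying y = 4.85 m: A R^(2/3) = 18.89 — over.
Trying y = 3.96 m: A R^(2/3) = 14.85 — close enough.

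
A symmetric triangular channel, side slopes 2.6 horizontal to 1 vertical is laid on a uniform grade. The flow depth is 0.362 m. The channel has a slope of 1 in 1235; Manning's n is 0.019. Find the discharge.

Q = 0.156 m³/s

For a triangular section with side slope z = 2.6: A = zy² = 2.6×0.362² = 0.3407 m²; P = 2y√(1+z²) = 2×0.362×2.786 = 2.017 m.
Hydraulic radius R = A/P = 0.3407/2.017 = 0.1689 m.
Manning's equation: Q = (1/n) A R^(2/3) S^(1/2) = (1/0.019) × 0.3407 × 0.1689^(2/3) × 0.0008097^(1/2) = 0.156 m³/s.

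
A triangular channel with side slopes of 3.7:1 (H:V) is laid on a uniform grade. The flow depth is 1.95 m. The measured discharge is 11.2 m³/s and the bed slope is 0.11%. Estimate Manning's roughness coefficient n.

n = 0.04

For a triangular section with side slope z = 3.7: A = zy² = 3.7×1.95² = 14.07 m²; P = 2y√(1+z²) = 2×1.95×3.833 = 14.95 m.
Hydraulic radius R = A/P = 14.07/14.95 = 0.9412 m.
Rearranging Manning's equation: n = (1/Q) A R^(2/3) S^(1/2) = (1/11.2) × 14.07 × 0.9412^(2/3) × √0.0011 = 0.04.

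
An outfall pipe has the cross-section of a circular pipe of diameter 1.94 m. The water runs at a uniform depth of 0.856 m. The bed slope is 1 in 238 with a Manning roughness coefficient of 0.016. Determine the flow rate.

Q = 2.97 m³/s

For a circular section of diameter D = 1.94 m at depth y = 0.856 m, the central angle is θ = 2 arccos(1 − 2y/D) = 2.906 rad. Then A = (D²/8)(θ − sin θ) = 1.257 m² and P = Dθ/2 = 2.819 m.
Hydraulic radius R = A/P = 1.257/2.819 = 0.446 m.
Manning's equation: Q = (1/n) A R^(2/3) S^(1/2) = (1/0.016) × 1.257 × 0.446^(2/3) × 0.004202^(1/2) = 2.97 m³/s.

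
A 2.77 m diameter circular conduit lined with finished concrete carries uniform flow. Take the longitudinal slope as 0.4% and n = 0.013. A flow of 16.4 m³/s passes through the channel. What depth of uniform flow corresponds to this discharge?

y_n = 1.73 m

Manning's equation rearranged: A R^(2/3) = nQ / (1·√S) = 0.013 × 16.4 / (√0.004) = 3.371.
Try y = 1.32 m: A R^(2/3) = 2.172 — low.
Try y = 1.73 m: A R^(2/3) = 3.366 — ≈ 3.371.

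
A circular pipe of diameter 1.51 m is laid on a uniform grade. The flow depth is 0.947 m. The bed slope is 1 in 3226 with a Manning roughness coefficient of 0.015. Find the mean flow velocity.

V = 0.667 m/s

For a circular section of diameter D = 1.51 m at depth y = 0.947 m, the central angle is θ = 2 arccos(1 − 2y/D) = 3.656 rad. Then A = (D²/8)(θ − sin θ) = 1.182 m² and P = Dθ/2 = 2.76 m.
Hydraulic radius R = A/P = 1.182/2.76 = 0.4283 m.
From Manning's equation, V = (1/n) R^(2/3) S^(1/2) = (1/0.015) × 0.4283^(2/3) × 0.00031^(1/2) = 0.667 m/s.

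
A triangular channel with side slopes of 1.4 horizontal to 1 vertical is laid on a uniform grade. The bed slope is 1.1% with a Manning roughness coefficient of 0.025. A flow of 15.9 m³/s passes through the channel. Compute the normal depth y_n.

Manning's equation rearranged: A R^(2/3) = nQ / (1·√S) = 0.025 × 15.9 / (√0.011) = 3.79.
Try y = 2.12 m: A R^(2/3) = 5.702 — too large.
Try y = 1.51 m: A R^(2/3) = 2.307 — too small.
Try y = 1.82 m: A R^(2/3) = 3.796 — ≈ 3.79.

y_n = 1.82 m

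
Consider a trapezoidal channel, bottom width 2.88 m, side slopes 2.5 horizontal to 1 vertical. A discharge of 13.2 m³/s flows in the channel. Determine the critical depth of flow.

At critical depth, Q² T / (g A³) = 1, i.e. A³/T = Q²/g = 13.2²/9.81 = 17.76.
Try y = 0.79 m: A³/T = 8.261 — too small.
Try y = 0.972 m: A³/T = 17.76 — matches.

y_c = 0.972 m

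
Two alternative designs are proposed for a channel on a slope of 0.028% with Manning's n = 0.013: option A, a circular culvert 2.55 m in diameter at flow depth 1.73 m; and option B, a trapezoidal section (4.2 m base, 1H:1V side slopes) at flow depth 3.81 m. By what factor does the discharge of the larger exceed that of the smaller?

Channel A: For a circular section of diameter D = 2.55 m at depth y = 1.73 m, the central angle is θ = 2 arccos(1 − 2y/D) = 3.871 rad. Then A = (D²/8)(θ − sin θ) = 3.689 m² and P = Dθ/2 = 4.936 m. Hydraulic radius R = A/P = 3.689/4.936 = 0.7473 m. Q_A = (1/0.013)·3.689·0.7473^(2/3)·√0.00028 = 3.91 m³/s.
Channel B: With bottom width b = 4.2 m and side slope z = 1: A = (b + zy)y = (4.2 + 1×3.81)×3.81 = 30.52 m²; P = b + 2y√(1+z²) = 4.2 + 2×3.81×1.414 = 14.98 m. Hydraulic radius R = A/P = 30.52/14.98 = 2.038 m. Q_B = (1/0.013)·30.52·2.038^(2/3)·√0.00028 = 63.14 m³/s.
The larger discharge is 63.14 m³/s and the smaller is 3.91 m³/s; the ratio is 16.1.

16.1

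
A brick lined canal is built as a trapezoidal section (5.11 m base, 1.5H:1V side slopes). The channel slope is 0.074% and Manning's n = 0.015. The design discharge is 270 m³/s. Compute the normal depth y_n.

Manning's equation rearranged: A R^(2/3) = nQ / (1·√S) = 0.015 × 270 / (√0.00074) = 148.9.
Try y = 4.5 m: A R^(2/3) = 98.35 — low.
Try y = 6.01 m: A R^(2/3) = 183.2 — high.
Try y = 5.46 m: A R^(2/3) = 148.6 — matches.

y_n = 5.46 m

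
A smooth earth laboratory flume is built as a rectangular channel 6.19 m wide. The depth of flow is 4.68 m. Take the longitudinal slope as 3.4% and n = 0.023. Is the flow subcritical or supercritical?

supercritical

Flow area A = b·y = 6.19 × 4.68 = 28.97 m². Wetted perimeter P = b + 2y = 6.19 + 2×4.68 = 15.55 m.
Hydraulic radius R = A/P = 28.97/15.55 = 1.863 m.
V = (1/n) R^(2/3) √S = (1/0.023) × 1.863^(2/3) × √0.034 = 12.14 m/s. Hydraulic depth D_h = A/T = 28.97/6.19 = 4.68 m.
Froude number Fr = V/√(g·D_h) = 12.14/√(9.81×4.68) = 1.79, which is greater than 1, so the flow is supercritical.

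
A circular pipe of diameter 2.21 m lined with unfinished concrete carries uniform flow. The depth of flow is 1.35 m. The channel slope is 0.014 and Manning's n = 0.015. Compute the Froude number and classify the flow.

supercritical

For a circular section of diameter D = 2.21 m at depth y = 1.35 m, the central angle is θ = 2 arccos(1 − 2y/D) = 3.589 rad. Then A = (D²/8)(θ − sin θ) = 2.455 m² and P = Dθ/2 = 3.966 m.
Hydraulic radius R = A/P = 2.455/3.966 = 0.6191 m.
V = (1/n) R^(2/3) √S = (1/0.015) × 0.6191^(2/3) × √0.014 = 5.73 m/s. Hydraulic depth D_h = A/T = 2.455/2.155 = 1.139 m.
Froude number Fr = V/√(g·D_h) = 5.73/√(9.81×1.139) = 1.71, which is greater than 1, so the flow is supercritical.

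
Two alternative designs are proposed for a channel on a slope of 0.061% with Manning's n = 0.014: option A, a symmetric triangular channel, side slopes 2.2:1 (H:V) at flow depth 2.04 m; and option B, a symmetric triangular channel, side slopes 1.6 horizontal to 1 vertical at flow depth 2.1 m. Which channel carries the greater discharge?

Channel A: For a triangular section with side slope z = 2.2: A = zy² = 2.2×2.04² = 9.156 m²; P = 2y√(1+z²) = 2×2.04×2.417 = 9.86 m. Hydraulic radius R = A/P = 9.156/9.86 = 0.9286 m. Q_A = (1/0.014)·9.156·0.9286^(2/3)·√0.00061 = 15.37 m³/s.
Channel B: For a triangular section with side slope z = 1.6: A = zy² = 1.6×2.1² = 7.056 m²; P = 2y√(1+z²) = 2×2.1×1.887 = 7.925 m. Hydraulic radius R = A/P = 7.056/7.925 = 0.8904 m. Q_B = (1/0.014)·7.056·0.8904^(2/3)·√0.00061 = 11.52 m³/s.
Q_A = 15.37 m³/s vs Q_B = 11.52 m³/s, so channel A carries more.

channel A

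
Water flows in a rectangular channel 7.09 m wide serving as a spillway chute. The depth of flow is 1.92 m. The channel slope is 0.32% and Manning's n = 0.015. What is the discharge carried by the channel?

Q = 59.4 m³/s

Flow area A = b·y = 7.09 × 1.92 = 13.61 m². Wetted perimeter P = b + 2y = 7.09 + 2×1.92 = 10.93 m.
Hydraulic radius R = A/P = 13.61/10.93 = 1.245 m.
Manning's equation: Q = (1/n) A R^(2/3) S^(1/2) = (1/0.015) × 13.61 × 1.245^(2/3) × 0.0032^(1/2) = 59.4 m³/s.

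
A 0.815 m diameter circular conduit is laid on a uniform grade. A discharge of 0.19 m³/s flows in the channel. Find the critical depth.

y_c = 0.257 m

At critical depth, Q² T / (g A³) = 1, i.e. A³/T = Q²/g = 0.19²/9.81 = 0.00368.
At y = 0.282 m: A³/T = 0.005302 — high.
At y = 0.257 m: A³/T = 0.003704 — ≈ 0.00368.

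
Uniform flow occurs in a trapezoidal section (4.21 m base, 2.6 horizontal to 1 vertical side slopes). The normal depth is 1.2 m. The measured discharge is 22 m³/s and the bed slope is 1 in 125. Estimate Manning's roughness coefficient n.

n = 0.031

With bottom width b = 4.21 m and side slope z = 2.6: A = (b + zy)y = (4.21 + 2.6×1.2)×1.2 = 8.796 m²; P = b + 2y√(1+z²) = 4.21 + 2×1.2×2.786 = 10.9 m.
Hydraulic radius R = A/P = 8.796/10.9 = 0.8073 m.
Rearranging Manning's equation: n = (1/Q) A R^(2/3) S^(1/2) = (1/22) × 8.796 × 0.8073^(2/3) × √0.008 = 0.031.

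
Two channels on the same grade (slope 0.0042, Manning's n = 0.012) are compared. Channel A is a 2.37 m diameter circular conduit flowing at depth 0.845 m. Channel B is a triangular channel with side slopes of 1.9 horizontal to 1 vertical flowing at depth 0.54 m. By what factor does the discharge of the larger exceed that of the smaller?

3.97

Channel A: For a circular section of diameter D = 2.37 m at depth y = 0.845 m, the central angle is θ = 2 arccos(1 − 2y/D) = 2.56 rad. Then A = (D²/8)(θ − sin θ) = 1.411 m² and P = Dθ/2 = 3.033 m. Hydraulic radius R = A/P = 1.411/3.033 = 0.4653 m. Q_A = (1/0.012)·1.411·0.4653^(2/3)·√0.0042 = 4.576 m³/s.
Channel B: For a triangular section with side slope z = 1.9: A = zy² = 1.9×0.54² = 0.554 m²; P = 2y√(1+z²) = 2×0.54×2.147 = 2.319 m. Hydraulic radius R = A/P = 0.554/2.319 = 0.2389 m. Q_B = (1/0.012)·0.554·0.2389^(2/3)·√0.0042 = 1.152 m³/s.
The larger discharge is 4.576 m³/s and the smaller is 1.152 m³/s; the ratio is 3.97.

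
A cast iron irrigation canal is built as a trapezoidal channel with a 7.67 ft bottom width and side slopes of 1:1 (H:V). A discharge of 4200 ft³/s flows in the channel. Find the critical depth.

y_c = 12.8 ft

At critical depth, Q² T / (g A³) = 1, i.e. A³/T = Q²/g = 4200²/32.2 = 547800.
Try y = 13.9 ft: A³/T = 759900 — too large.
Try y = 8.75 ft: A³/T = 117800 — too small.
Try y = 12.8 ft: A³/T = 540700 — matches.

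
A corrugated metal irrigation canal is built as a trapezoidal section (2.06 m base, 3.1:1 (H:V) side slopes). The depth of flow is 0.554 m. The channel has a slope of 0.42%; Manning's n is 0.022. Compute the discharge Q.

With bottom width b = 2.06 m and side slope z = 3.1: A = (b + zy)y = (2.06 + 3.1×0.554)×0.554 = 2.093 m²; P = b + 2y√(1+z²) = 2.06 + 2×0.554×3.257 = 5.669 m.
Hydraulic radius R = A/P = 2.093/5.669 = 0.3691 m.
Manning's equation: Q = (1/n) A R^(2/3) S^(1/2) = (1/0.022) × 2.093 × 0.3691^(2/3) × 0.0042^(1/2) = 3.17 m³/s.

Q = 3.17 m³/s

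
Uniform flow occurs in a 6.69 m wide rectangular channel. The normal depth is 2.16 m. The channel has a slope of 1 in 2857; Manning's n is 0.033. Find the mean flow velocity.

V = 0.68 m/s

Flow area A = b·y = 6.69 × 2.16 = 14.45 m². Wetted perimeter P = b + 2y = 6.69 + 2×2.16 = 11.01 m.
Hydraulic radius R = A/P = 14.45/11.01 = 1.312 m.
From Manning's equation, V = (1/n) R^(2/3) S^(1/2) = (1/0.033) × 1.312^(2/3) × 0.00035^(1/2) = 0.68 m/s.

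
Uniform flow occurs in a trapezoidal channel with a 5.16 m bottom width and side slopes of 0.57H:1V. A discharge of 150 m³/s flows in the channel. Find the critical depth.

At critical depth, Q² T / (g A³) = 1, i.e. A³/T = Q²/g = 150²/9.81 = 2294.
At y = 4.37 m: A³/T = 3685 — too large.
At y = 3.81 m: A³/T = 2294 — matches.

y_c = 3.81 m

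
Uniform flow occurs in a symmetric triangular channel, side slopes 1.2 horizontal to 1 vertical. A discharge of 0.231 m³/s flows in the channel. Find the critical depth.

y_c = 0.376 m

At critical depth, Q² T / (g A³) = 1, i.e. A³/T = Q²/g = 0.231²/9.81 = 0.005439.
At y = 0.305 m: A³/T = 0.0019 — short.
At y = 0.46 m: A³/T = 0.01483 — over.
At y = 0.376 m: A³/T = 0.005411 — matches.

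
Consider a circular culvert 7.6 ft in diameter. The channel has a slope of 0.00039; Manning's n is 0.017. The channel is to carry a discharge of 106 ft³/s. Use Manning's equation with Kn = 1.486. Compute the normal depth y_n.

Manning's equation rearranged: A R^(2/3) = nQ / (1.486·√S) = 0.017 × 106 / (1.486 × √0.00039) = 61.4.
At y = 6.37 ft: A R^(2/3) = 70.93 — over.
At y = 3.87 ft: A R^(2/3) = 35.89 — short.
At y = 5.55 ft: A R^(2/3) = 61.47 — ≈ 61.4.

y_n = 5.55 ft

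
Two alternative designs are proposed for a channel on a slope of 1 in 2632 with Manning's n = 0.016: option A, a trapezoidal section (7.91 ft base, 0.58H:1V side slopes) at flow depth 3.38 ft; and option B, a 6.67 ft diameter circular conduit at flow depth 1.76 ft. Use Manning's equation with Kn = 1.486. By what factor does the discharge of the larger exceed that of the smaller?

7.36

Channel A: With bottom width b = 7.91 ft and side slope z = 0.58: A = (b + zy)y = (7.91 + 0.58×3.38)×3.38 = 33.36 ft²; P = b + 2y√(1+z²) = 7.91 + 2×3.38×1.156 = 15.72 ft. Hydraulic radius R = A/P = 33.36/15.72 = 2.122 ft. Q_A = (1.486/0.016)·33.36·2.122^(2/3)·√0.0003799 = 99.72 ft³/s.
Channel B: For a circular section of diameter D = 6.67 ft at depth y = 1.76 ft, the central angle is θ = 2 arccos(1 − 2y/D) = 2.158 rad. Then A = (D²/8)(θ − sin θ) = 7.37 ft² and P = Dθ/2 = 7.197 ft. Hydraulic radius R = A/P = 7.37/7.197 = 1.024 ft. Q_B = (1.486/0.016)·7.37·1.024^(2/3)·√0.0003799 = 13.56 ft³/s.
The larger discharge is 99.72 ft³/s and the smaller is 13.56 ft³/s; the ratio is 7.36.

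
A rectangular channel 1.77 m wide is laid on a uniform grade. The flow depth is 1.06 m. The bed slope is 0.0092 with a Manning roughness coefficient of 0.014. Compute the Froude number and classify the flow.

Flow area A = b·y = 1.77 × 1.06 = 1.876 m². Wetted perimeter P = b + 2y = 1.77 + 2×1.06 = 3.89 m.
Hydraulic radius R = A/P = 1.876/3.89 = 0.4823 m.
V = (1/n) R^(2/3) √S = (1/0.014) × 0.4823^(2/3) × √0.0092 = 4.214 m/s. Hydraulic depth D_h = A/T = 1.876/1.77 = 1.06 m.
Froude number Fr = V/√(g·D_h) = 4.214/√(9.81×1.06) = 1.31, which is greater than 1, so the flow is supercritical.

supercritical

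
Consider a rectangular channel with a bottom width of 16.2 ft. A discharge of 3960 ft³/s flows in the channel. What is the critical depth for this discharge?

For a rectangular channel, critical depth y_c = (q²/g)^(1/3) where q = Q/b = 3960/16.2 = 244.4 ft²/s.
So y_c = (244.4²/32.2)^(1/3) = 12.3 ft.

y_c = 12.3 ft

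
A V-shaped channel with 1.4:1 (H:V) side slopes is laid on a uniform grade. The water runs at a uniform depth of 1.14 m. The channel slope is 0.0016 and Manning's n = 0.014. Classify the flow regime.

subcritical

For a triangular section with side slope z = 1.4: A = zy² = 1.4×1.14² = 1.819 m²; P = 2y√(1+z²) = 2×1.14×1.72 = 3.923 m.
Hydraulic radius R = A/P = 1.819/3.923 = 0.4638 m.
V = (1/n) R^(2/3) √S = (1/0.014) × 0.4638^(2/3) × √0.0016 = 1.712 m/s. Hydraulic depth D_h = A/T = 1.819/3.192 = 0.57 m.
Froude number Fr = V/√(g·D_h) = 1.712/√(9.81×0.57) = 0.724, which is less than 1, so the flow is subcritical.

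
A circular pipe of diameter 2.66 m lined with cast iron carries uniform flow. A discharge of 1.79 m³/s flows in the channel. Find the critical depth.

At critical depth, Q² T / (g A³) = 1, i.e. A³/T = Q²/g = 1.79²/9.81 = 0.3266.
At y = 0.467 m: A³/T = 0.1396 — short.
At y = 0.631 m: A³/T = 0.4536 — over.
At y = 0.58 m: A³/T = 0.3264 — close enough.

y_c = 0.58 m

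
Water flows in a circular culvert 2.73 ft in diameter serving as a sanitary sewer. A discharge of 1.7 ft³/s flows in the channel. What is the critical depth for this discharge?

At critical depth, Q² T / (g A³) = 1, i.e. A³/T = Q²/g = 1.7²/32.2 = 0.08975.
Try y = 0.496 ft: A³/T = 0.1819 — over.
Try y = 0.414 ft: A³/T = 0.08937 — matches.

y_c = 0.414 ft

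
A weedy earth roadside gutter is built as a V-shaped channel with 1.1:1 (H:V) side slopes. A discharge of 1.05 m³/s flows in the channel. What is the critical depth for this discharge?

At critical depth, Q² T / (g A³) = 1, i.e. A³/T = Q²/g = 1.05²/9.81 = 0.1124.
Try y = 0.827 m: A³/T = 0.234 — over.
Try y = 0.581 m: A³/T = 0.04005 — short.
Try y = 0.714 m: A³/T = 0.1123 — matches.

y_c = 0.714 m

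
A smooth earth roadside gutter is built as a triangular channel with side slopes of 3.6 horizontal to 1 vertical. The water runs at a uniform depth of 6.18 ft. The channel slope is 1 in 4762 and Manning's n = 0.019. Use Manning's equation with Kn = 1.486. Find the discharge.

Q = 322 ft³/s

For a triangular section with side slope z = 3.6: A = zy² = 3.6×6.18² = 137.5 ft²; P = 2y√(1+z²) = 2×6.18×3.736 = 46.18 ft.
Hydraulic radius R = A/P = 137.5/46.18 = 2.977 ft.
Manning's equation: Q = (1.486/n) A R^(2/3) S^(1/2) = (1.486/0.019) × 137.5 × 2.977^(2/3) × 0.00021^(1/2) = 322 ft³/s.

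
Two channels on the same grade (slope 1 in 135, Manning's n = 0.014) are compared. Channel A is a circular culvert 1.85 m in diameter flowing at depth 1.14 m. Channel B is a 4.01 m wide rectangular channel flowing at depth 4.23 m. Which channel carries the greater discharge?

Channel A: For a circular section of diameter D = 1.85 m at depth y = 1.14 m, the central angle is θ = 2 arccos(1 − 2y/D) = 3.611 rad. Then A = (D²/8)(θ − sin θ) = 1.738 m² and P = Dθ/2 = 3.34 m. Hydraulic radius R = A/P = 1.738/3.34 = 0.5204 m. Q_A = (1/0.014)·1.738·0.5204^(2/3)·√0.007407 = 6.913 m³/s.
Channel B: Flow area A = b·y = 4.01 × 4.23 = 16.96 m². Wetted perimeter P = b + 2y = 4.01 + 2×4.23 = 12.47 m. Hydraulic radius R = A/P = 16.96/12.47 = 1.36 m. Q_B = (1/0.014)·16.96·1.36^(2/3)·√0.007407 = 128 m³/s.
Q_A = 6.913 m³/s vs Q_B = 128 m³/s, so channel B carries more.

channel B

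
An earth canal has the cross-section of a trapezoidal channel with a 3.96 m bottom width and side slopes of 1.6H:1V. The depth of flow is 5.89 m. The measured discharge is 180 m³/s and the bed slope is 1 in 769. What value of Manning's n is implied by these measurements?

With bottom width b = 3.96 m and side slope z = 1.6: A = (b + zy)y = (3.96 + 1.6×5.89)×5.89 = 78.83 m²; P = b + 2y√(1+z²) = 3.96 + 2×5.89×1.887 = 26.19 m.
Hydraulic radius R = A/P = 78.83/26.19 = 3.01 m.
Rearranging Manning's equation: n = (1/Q) A R^(2/3) S^(1/2) = (1/180) × 78.83 × 3.01^(2/3) × √0.0013 = 0.0329.

n = 0.0329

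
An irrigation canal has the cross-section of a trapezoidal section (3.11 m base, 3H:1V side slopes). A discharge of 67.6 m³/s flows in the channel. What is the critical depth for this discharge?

y_c = 2.07 m

At critical depth, Q² T / (g A³) = 1, i.e. A³/T = Q²/g = 67.6²/9.81 = 465.8.
Trying y = 1.84 m: A³/T = 283 — low.
Trying y = 2.42 m: A³/T = 896.5 — high.
Trying y = 2.07 m: A³/T = 462.4 — close enough.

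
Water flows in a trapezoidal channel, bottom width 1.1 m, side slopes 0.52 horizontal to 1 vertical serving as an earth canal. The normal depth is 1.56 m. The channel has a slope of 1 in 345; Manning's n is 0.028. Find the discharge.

With bottom width b = 1.1 m and side slope z = 0.52: A = (b + zy)y = (1.1 + 0.52×1.56)×1.56 = 2.981 m²; P = b + 2y√(1+z²) = 1.1 + 2×1.56×1.127 = 4.617 m.
Hydraulic radius R = A/P = 2.981/4.617 = 0.6458 m.
Manning's equation: Q = (1/n) A R^(2/3) S^(1/2) = (1/0.028) × 2.981 × 0.6458^(2/3) × 0.002899^(1/2) = 4.28 m³/s.

Q = 4.28 m³/s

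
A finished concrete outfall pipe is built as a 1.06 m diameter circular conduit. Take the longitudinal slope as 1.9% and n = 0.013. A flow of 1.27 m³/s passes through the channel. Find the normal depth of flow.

y_n = 0.418 m

Manning's equation rearranged: A R^(2/3) = nQ / (1·√S) = 0.013 × 1.27 / (√0.019) = 0.1198.
At y = 0.457 m: A R^(2/3) = 0.1405 — too large.
At y = 0.314 m: A R^(2/3) = 0.06957 — too small.
At y = 0.418 m: A R^(2/3) = 0.1195 — close enough.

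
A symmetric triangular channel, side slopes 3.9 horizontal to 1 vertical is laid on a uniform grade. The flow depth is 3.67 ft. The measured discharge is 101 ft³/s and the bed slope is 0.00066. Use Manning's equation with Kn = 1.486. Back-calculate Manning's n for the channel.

For a triangular section with side slope z = 3.9: A = zy² = 3.9×3.67² = 52.53 ft²; P = 2y√(1+z²) = 2×3.67×4.026 = 29.55 ft.
Hydraulic radius R = A/P = 52.53/29.55 = 1.777 ft.
Rearranging Manning's equation: n = (1.486/Q) A R^(2/3) S^(1/2) = (1.486/101) × 52.53 × 1.777^(2/3) × √0.00066 = 0.0291.

n = 0.0291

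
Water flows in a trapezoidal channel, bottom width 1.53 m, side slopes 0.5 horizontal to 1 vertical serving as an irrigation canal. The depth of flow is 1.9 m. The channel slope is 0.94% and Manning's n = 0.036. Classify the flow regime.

subcritical

With bottom width b = 1.53 m and side slope z = 0.5: A = (b + zy)y = (1.53 + 0.5×1.9)×1.9 = 4.712 m²; P = b + 2y√(1+z²) = 1.53 + 2×1.9×1.118 = 5.779 m.
Hydraulic radius R = A/P = 4.712/5.779 = 0.8154 m.
V = (1/n) R^(2/3) √S = (1/0.036) × 0.8154^(2/3) × √0.0094 = 2.351 m/s. Hydraulic depth D_h = A/T = 4.712/3.43 = 1.374 m.
Froude number Fr = V/√(g·D_h) = 2.351/√(9.81×1.374) = 0.64, which is less than 1, so the flow is subcritical.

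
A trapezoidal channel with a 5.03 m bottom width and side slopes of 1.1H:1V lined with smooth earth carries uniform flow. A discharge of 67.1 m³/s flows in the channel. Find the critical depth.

At critical depth, Q² T / (g A³) = 1, i.e. A³/T = Q²/g = 67.1²/9.81 = 459.
Try y = 2.74 m: A³/T = 968.3 — over.
Try y = 2.22 m: A³/T = 460.4 — ≈ 459.

y_c = 2.22 m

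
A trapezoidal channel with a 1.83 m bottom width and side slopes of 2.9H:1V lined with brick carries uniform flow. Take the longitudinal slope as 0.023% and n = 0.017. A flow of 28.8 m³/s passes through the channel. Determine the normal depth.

Manning's equation rearranged: A R^(2/3) = nQ / (1·√S) = 0.017 × 28.8 / (√0.00023) = 32.28.
At y = 2.31 m: A R^(2/3) = 22.63 — low.
At y = 2.68 m: A R^(2/3) = 32.33 — matches.

y_n = 2.68 m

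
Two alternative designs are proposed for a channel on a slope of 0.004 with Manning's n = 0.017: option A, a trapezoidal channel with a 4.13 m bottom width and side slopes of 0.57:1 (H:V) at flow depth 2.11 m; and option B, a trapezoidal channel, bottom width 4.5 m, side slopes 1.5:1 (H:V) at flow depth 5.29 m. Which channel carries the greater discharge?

Channel A: With bottom width b = 4.13 m and side slope z = 0.57: A = (b + zy)y = (4.13 + 0.57×2.11)×2.11 = 11.25 m²; P = b + 2y√(1+z²) = 4.13 + 2×2.11×1.151 = 8.987 m. Hydraulic radius R = A/P = 11.25/8.987 = 1.252 m. Q_A = (1/0.017)·11.25·1.252^(2/3)·√0.004 = 48.63 m³/s.
Channel B: With bottom width b = 4.5 m and side slope z = 1.5: A = (b + zy)y = (4.5 + 1.5×5.29)×5.29 = 65.78 m²; P = b + 2y√(1+z²) = 4.5 + 2×5.29×1.803 = 23.57 m. Hydraulic radius R = A/P = 65.78/23.57 = 2.79 m. Q_B = (1/0.017)·65.78·2.79^(2/3)·√0.004 = 485.1 m³/s.
Q_A = 48.63 m³/s vs Q_B = 485.1 m³/s, so channel B carries more.

channel B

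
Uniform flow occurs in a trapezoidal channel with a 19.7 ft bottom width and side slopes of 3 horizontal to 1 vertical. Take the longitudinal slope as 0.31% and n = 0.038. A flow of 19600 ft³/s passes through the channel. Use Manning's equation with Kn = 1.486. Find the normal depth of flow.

Manning's equation rearranged: A R^(2/3) = nQ / (1.486·√S) = 0.038 × 19600 / (1.486 × √0.0031) = 9002.
Trying y = 26.4 ft: A R^(2/3) = 15160 — high.
Trying y = 21.2 ft: A R^(2/3) = 8989 — close enough.

y_n = 21.2 ft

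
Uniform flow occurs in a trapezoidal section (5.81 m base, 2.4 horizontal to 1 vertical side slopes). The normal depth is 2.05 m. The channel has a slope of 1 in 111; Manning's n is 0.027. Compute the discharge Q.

With bottom width b = 5.81 m and side slope z = 2.4: A = (b + zy)y = (5.81 + 2.4×2.05)×2.05 = 22 m²; P = b + 2y√(1+z²) = 5.81 + 2×2.05×2.6 = 16.47 m.
Hydraulic radius R = A/P = 22/16.47 = 1.336 m.
Manning's equation: Q = (1/n) A R^(2/3) S^(1/2) = (1/0.027) × 22 × 1.336^(2/3) × 0.009009^(1/2) = 93.8 m³/s.

Q = 93.8 m³/s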